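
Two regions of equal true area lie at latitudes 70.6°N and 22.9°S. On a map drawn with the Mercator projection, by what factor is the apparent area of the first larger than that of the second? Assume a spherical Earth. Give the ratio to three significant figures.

7.69

Mercator is conformal with k = sec φ, so areal scale = k² = sec²φ.
At 70.6°: sec²(70.6°) = 1/0.3322² = 9.064.
At 22.9°: sec²(22.9°) = 1/0.9212² = 1.178.
Ratio = 9.064/1.178 = cos²(22.9°)/cos²(70.6°) ≈ 7.69.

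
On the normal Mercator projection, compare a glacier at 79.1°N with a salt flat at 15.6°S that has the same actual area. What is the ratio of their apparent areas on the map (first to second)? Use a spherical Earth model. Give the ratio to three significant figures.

Mercator is conformal with k = sec φ, so areal scale = k² = sec²φ.
At 79.1°: sec²(79.1°) = 1/0.1891² = 27.97.
At 15.6°: sec²(15.6°) = 1/0.9632² = 1.078.
Ratio = 27.97/1.078 = cos²(15.6°)/cos²(79.1°) ≈ 25.9.

25.9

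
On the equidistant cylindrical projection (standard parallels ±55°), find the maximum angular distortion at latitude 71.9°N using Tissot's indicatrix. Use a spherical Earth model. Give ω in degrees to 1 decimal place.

34.6°

In the equirectangular projection with standard parallel φ₀ = 55° (x = Rλ cos φ₀, y = Rφ), meridians are true-scale (h = 1) and the parallel scale is k = cos φ₀ / cos φ.
At 71.9°: h = 1.000, k = 1.846; principal scales a = 1.846, b = 1.000.
sin(ω/2) = (a − b)/(a + b) = 0.8462/2.846 = 0.2973, so ω = 2 arcsin(0.2973) ≈ 34.6°.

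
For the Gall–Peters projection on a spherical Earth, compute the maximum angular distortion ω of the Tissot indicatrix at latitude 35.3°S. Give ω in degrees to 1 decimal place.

Gall–Peters is a cylindrical equal-area projection with standard parallels at ±45°. For cylindrical equal-area with standard parallel φ₀, h = cos φ / cos φ₀ and k = cos φ₀ / cos φ, so h·k = 1.
At 35.3°: h = 1.154, k = 0.8664; principal scales a = 1.154, b = 0.8664.
sin(ω/2) = (a − b)/(a + b) = 0.2878/2.021 = 0.1424, so ω = 2 arcsin(0.1424) ≈ 16.4°.

16.4°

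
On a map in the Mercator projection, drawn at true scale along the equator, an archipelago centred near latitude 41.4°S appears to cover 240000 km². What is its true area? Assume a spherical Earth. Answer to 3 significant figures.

For Mercator, h = k = sec φ (a conformal cylindrical projection has a single point scale, 1/cos φ).
Areal scale = k² = sec²φ = 1/cos²(41.4°) = 1/0.7501² = 1.777.
True area = apparent / (areal scale) = 240000 / 1.777 ≈ 135000 km².

135000 km²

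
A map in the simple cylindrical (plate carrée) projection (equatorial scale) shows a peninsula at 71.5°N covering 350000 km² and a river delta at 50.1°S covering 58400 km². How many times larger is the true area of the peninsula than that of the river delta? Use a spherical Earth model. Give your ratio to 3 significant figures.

Plate carrée has h = 1 and k = sec φ, giving areal scale sec φ; true area = (apparent area) · cos φ.
True area of peninsula: 350000 × cos(71.5°) = 350000 × 0.3173 = 111100 km².
True area of river delta: 58400 × cos(50.1°) = 58400 × 0.6414 = 37460 km².
Ratio = 111100 / 37460 ≈ 2.96.

2.96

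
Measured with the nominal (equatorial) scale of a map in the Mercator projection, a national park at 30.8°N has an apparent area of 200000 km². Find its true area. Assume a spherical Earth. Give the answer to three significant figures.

148000 km²

For Mercator, h = k = sec φ (a conformal cylindrical projection has a single point scale, 1/cos φ).
Areal scale = k² = sec²φ = 1/cos²(30.8°) = 1/0.8590² = 1.355.
True area = apparent / (areal scale) = 200000 / 1.355 ≈ 148000 km².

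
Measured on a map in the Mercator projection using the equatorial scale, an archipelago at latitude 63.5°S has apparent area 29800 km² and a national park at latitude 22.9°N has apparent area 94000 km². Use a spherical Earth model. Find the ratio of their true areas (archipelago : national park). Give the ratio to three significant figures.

0.0744

Since Mercator area scale is 1/cos²φ, the true area equals the apparent area multiplied by cos²φ.
True area of archipelago: 29800 × cos²(63.5°) = 29800 × 0.1991 = 5933 km².
True area of national park: 94000 × cos²(22.9°) = 94000 × 0.8486 = 79770 km².
Ratio = 5933 / 79770 ≈ 0.0744.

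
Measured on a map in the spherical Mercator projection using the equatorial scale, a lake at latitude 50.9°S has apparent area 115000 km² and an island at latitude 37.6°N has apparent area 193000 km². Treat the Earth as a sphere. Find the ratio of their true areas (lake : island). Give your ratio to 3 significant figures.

0.378

Since Mercator area scale is 1/cos²φ, the true area equals the apparent area multiplied by cos²φ.
True area of lake: 115000 × cos²(50.9°) = 115000 × 0.3978 = 45740 km².
True area of island: 193000 × cos²(37.6°) = 193000 × 0.6277 = 121200 km².
Ratio = 45740 / 121200 ≈ 0.378.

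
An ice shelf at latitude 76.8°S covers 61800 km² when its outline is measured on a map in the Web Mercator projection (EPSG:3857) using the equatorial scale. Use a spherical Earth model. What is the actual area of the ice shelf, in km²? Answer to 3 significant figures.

The Mercator projection is conformal; its linear scale factor is the same in every direction and equals sec φ = 1/cos φ.
Areal scale = k² = sec²φ = 1/cos²(76.8°) = 1/0.2284² = 19.18.
True area = apparent / (areal scale) = 61800 / 19.18 ≈ 3220 km².

3220 km²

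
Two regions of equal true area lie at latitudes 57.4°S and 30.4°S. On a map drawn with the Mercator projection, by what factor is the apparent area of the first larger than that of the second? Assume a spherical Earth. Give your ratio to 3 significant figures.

Mercator areal scale is sec²φ.
At 57.4°: sec²(57.4°) = 1/0.5388² = 3.445.
At 30.4°: sec²(30.4°) = 1/0.8625² = 1.344.
Ratio = 3.445/1.344 = cos²(30.4°)/cos²(57.4°) ≈ 2.56.

2.56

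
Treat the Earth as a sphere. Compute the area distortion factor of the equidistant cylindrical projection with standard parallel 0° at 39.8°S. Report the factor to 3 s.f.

In the plate carrée (x = Rλ, y = Rφ), meridians are true-scale (h = 1) and parallels are stretched by k = sec φ.
Areal scale = h·k = 1 × sec φ; at 39.8°, h = 1.000, k = 1.302, so h·k = 1.302.

1.30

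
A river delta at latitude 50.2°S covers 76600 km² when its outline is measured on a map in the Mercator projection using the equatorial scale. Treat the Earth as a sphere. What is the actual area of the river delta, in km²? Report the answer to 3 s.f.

Mercator is conformal, so the point scale is isotropic: h = k = sec φ = 1/cos φ.
Areal scale = k² = sec²φ = 1/cos²(50.2°) = 1/0.6401² = 2.441.
True area = apparent / (areal scale) = 76600 / 2.441 ≈ 31400 km².

31400 km²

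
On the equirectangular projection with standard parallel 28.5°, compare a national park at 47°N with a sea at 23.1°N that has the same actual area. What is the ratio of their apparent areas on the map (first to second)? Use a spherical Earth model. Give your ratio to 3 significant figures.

1.35

With standard parallel φ₀ = 28.5°, the equirectangular projection gives x = Rλ cos φ₀, y = Rφ, so h = 1 and k = cos 28.5° / cos φ.
Areal scale at 47°: h·k = 1.000 × 1.289 = 1.289.
Areal scale at 23.1°: h·k = 1.000 × 0.9554 = 0.9554.
Ratio = 1.289/0.9554 ≈ 1.35.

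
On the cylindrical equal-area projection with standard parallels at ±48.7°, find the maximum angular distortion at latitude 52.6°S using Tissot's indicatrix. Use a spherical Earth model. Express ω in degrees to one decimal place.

Cylindrical equal-area (φ₀ = 48.7°): h = cos φ / cos 48.7° along meridians, k = cos 48.7° / cos φ along parallels; h·k = 1.
At 52.6°: h = 0.9203, k = 1.087; principal scales a = 1.087, b = 0.9203.
sin(ω/2) = (a − b)/(a + b) = 0.1664/2.007 = 0.08290, so ω = 2 arcsin(0.08290) ≈ 9.5°.

9.5°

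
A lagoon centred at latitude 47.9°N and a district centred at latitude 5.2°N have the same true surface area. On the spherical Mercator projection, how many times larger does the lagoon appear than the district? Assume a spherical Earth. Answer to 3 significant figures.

2.21

Mercator areal scale is sec²φ.
At 47.9°: sec²(47.9°) = 1/0.6704² = 2.225.
At 5.2°: sec²(5.2°) = 1/0.9959² = 1.008.
Ratio = 2.225/1.008 = cos²(5.2°)/cos²(47.9°) ≈ 2.21.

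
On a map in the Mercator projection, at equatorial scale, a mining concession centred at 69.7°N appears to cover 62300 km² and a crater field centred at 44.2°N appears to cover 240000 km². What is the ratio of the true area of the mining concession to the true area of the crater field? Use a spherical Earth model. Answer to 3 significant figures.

0.0608

Since Mercator area scale is 1/cos²φ, the true area equals the apparent area multiplied by cos²φ.
True area of mining concession: 62300 × cos²(69.7°) = 62300 × 0.1204 = 7499 km².
True area of crater field: 240000 × cos²(44.2°) = 240000 × 0.5140 = 123400 km².
Ratio = 7499 / 123400 ≈ 0.0608.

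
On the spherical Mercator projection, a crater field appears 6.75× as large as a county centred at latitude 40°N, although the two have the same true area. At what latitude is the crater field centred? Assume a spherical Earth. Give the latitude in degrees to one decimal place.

72.9°

For equal true areas on Mercator, apparent areas scale as sec²φ, so the ratio is cos²φ₂ / cos²φ₁.
cos²φ₂ / cos²φ₁ = 6.75  ⇒  cos φ₁ = cos 40° / √6.75 = 0.7660/2.598 = 0.2949.
φ₁ = arccos(0.2949) ≈ 72.9°.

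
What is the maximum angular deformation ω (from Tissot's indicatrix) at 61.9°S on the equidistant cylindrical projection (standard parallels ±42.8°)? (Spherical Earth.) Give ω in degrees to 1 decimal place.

In the equirectangular projection with standard parallel φ₀ = 42.8° (x = Rλ cos φ₀, y = Rφ), meridians are true-scale (h = 1) and the parallel scale is k = cos φ₀ / cos φ.
At 61.9°: h = 1.000, k = 1.558; principal scales a = 1.558, b = 1.000.
sin(ω/2) = (a − b)/(a + b) = 0.5578/2.558 = 0.2181, so ω = 2 arcsin(0.2181) ≈ 25.2°.

25.2°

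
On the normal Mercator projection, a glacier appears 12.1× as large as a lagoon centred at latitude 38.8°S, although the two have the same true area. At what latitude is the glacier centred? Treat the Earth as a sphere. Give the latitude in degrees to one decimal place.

On Mercator, (apparent₁)/(apparent₂) = sec²φ₁ / sec²φ₂ when true areas are equal.
cos²φ₂ / cos²φ₁ = 12.1  ⇒  cos φ₁ = cos 38.8° / √12.1 = 0.7793/3.479 = 0.2240.
φ₁ = arccos(0.2240) ≈ 77.1°.

77.1°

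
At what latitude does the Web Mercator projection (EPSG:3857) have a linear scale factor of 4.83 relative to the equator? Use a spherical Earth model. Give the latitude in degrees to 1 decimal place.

Mercator scale is k = sec φ = 1/cos φ.
1/cos φ = 4.83  ⇒  cos φ = 0.2070  ⇒  φ = arccos(0.2070) ≈ 78.1°.

78.1°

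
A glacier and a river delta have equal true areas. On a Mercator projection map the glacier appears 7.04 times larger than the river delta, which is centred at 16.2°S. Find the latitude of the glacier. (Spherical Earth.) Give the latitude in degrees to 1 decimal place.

On Mercator, (apparent₁)/(apparent₂) = sec²φ₁ / sec²φ₂ when true areas are equal.
cos²φ₂ / cos²φ₁ = 7.04  ⇒  cos φ₁ = cos 16.2° / √7.04 = 0.9603/2.653 = 0.3619.
φ₁ = arccos(0.3619) ≈ 68.8°.

68.8°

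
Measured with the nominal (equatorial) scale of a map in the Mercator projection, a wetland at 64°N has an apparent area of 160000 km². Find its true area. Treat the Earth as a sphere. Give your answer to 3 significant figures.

30700 km²

The Mercator projection is conformal; its linear scale factor is the same in every direction and equals sec φ = 1/cos φ.
Areal scale = k² = sec²φ = 1/cos²(64°) = 1/0.4384² = 5.204.
True area = apparent / (areal scale) = 160000 / 5.204 ≈ 30700 km².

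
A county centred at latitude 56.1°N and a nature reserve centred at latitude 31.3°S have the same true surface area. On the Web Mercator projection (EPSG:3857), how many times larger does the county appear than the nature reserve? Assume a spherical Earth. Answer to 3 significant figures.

2.35

Mercator areal scale is sec²φ.
At 56.1°: sec²(56.1°) = 1/0.5577² = 3.215.
At 31.3°: sec²(31.3°) = 1/0.8545² = 1.370.
Ratio = 3.215/1.370 = cos²(31.3°)/cos²(56.1°) ≈ 2.35.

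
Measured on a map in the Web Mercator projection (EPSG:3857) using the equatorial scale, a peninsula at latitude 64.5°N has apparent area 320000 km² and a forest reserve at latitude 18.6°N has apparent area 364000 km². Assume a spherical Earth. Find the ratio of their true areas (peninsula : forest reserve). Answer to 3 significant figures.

On Mercator the areal scale is sec²φ, so true area = apparent × cos²φ.
True area of peninsula: 320000 × cos²(64.5°) = 320000 × 0.1853 = 59310 km².
True area of forest reserve: 364000 × cos²(18.6°) = 364000 × 0.8983 = 327000 km².
Ratio = 59310 / 327000 ≈ 0.181.

0.181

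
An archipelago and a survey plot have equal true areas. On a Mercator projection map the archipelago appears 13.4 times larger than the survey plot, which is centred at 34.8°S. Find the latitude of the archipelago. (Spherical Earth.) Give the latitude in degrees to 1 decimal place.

77.0°

On Mercator, (apparent₁)/(apparent₂) = sec²φ₁ / sec²φ₂ when true areas are equal.
cos²φ₂ / cos²φ₁ = 13.4  ⇒  cos φ₁ = cos 34.8° / √13.4 = 0.8211/3.661 = 0.2243.
φ₁ = arccos(0.2243) ≈ 77.0°.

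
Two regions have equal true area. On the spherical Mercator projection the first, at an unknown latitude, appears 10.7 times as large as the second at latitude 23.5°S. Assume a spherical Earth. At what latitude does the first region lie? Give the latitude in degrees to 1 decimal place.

73.7°

On Mercator, (apparent₁)/(apparent₂) = sec²φ₁ / sec²φ₂ when true areas are equal.
cos²φ₂ / cos²φ₁ = 10.7  ⇒  cos φ₁ = cos 23.5° / √10.7 = 0.9171/3.271 = 0.2804.
φ₁ = arccos(0.2804) ≈ 73.7°.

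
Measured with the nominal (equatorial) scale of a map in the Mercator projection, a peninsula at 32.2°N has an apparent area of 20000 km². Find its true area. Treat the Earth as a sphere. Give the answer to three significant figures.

14300 km²

The Mercator projection is conformal; its linear scale factor is the same in every direction and equals sec φ = 1/cos φ.
Areal scale = k² = sec²φ = 1/cos²(32.2°) = 1/0.8462² = 1.397.
True area = apparent / (areal scale) = 20000 / 1.397 ≈ 14300 km².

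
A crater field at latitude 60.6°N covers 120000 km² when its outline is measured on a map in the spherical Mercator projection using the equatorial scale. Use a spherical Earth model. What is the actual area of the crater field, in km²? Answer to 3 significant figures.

28900 km²

The Mercator projection is conformal; its linear scale factor is the same in every direction and equals sec φ = 1/cos φ.
Areal scale = k² = sec²φ = 1/cos²(60.6°) = 1/0.4909² = 4.150.
True area = apparent / (areal scale) = 120000 / 4.150 ≈ 28900 km².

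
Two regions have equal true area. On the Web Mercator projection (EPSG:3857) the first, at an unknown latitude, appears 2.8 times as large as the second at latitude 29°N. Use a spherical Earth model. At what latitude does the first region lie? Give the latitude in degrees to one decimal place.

58.5°

On Mercator, (apparent₁)/(apparent₂) = sec²φ₁ / sec²φ₂ when true areas are equal.
cos²φ₂ / cos²φ₁ = 2.8  ⇒  cos φ₁ = cos 29° / √2.8 = 0.8746/1.673 = 0.5227.
φ₁ = arccos(0.5227) ≈ 58.5°.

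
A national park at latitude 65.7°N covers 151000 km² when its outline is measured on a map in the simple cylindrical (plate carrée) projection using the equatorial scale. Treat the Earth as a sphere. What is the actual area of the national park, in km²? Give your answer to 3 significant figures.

In the plate carrée (x = Rλ, y = Rφ), meridians are true-scale (h = 1) and parallels are stretched by k = sec φ.
Areal scale = h·k = 1 × sec φ; at 65.7°, h = 1.000, k = 2.430, so h·k = 2.430.
True area = apparent / (areal scale) = 151000 / 2.430 ≈ 62100 km².

62100 km²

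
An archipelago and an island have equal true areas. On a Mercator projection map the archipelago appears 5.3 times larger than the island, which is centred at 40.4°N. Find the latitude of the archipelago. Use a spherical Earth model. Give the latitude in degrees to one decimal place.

70.7°

For equal true areas on Mercator, apparent areas scale as sec²φ, so the ratio is cos²φ₂ / cos²φ₁.
cos²φ₂ / cos²φ₁ = 5.3  ⇒  cos φ₁ = cos 40.4° / √5.3 = 0.7615/2.302 = 0.3308.
φ₁ = arccos(0.3308) ≈ 70.7°.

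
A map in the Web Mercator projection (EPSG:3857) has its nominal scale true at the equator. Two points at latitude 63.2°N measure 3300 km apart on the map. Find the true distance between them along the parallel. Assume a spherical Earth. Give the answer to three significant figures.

The Mercator projection is conformal; its linear scale factor is the same in every direction and equals sec φ = 1/cos φ.
Along the parallel at 63.2°, map distances are exaggerated by k = sec 63.2° = 2.218.
True distance = 3300 / 2.218 = 3300 × cos 63.2° ≈ 1490 km.

1490 km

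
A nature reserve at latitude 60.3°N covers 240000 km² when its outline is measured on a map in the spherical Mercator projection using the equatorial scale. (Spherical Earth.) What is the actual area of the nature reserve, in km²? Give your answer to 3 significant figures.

58900 km²

The Mercator projection is conformal; its linear scale factor is the same in every direction and equals sec φ = 1/cos φ.
Areal scale = k² = sec²φ = 1/cos²(60.3°) = 1/0.4955² = 4.074.
True area = apparent / (areal scale) = 240000 / 4.074 ≈ 58900 km².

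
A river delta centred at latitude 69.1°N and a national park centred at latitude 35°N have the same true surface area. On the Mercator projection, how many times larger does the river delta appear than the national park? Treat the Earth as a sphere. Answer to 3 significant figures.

5.27

Mercator is conformal with k = sec φ, so areal scale = k² = sec²φ.
At 69.1°: sec²(69.1°) = 1/0.3567² = 7.858.
At 35°: sec²(35°) = 1/0.8192² = 1.490.
Ratio = 7.858/1.490 = cos²(35°)/cos²(69.1°) ≈ 5.27.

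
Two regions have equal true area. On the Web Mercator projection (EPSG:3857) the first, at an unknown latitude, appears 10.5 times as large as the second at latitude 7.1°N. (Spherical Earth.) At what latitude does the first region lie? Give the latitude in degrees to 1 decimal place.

On Mercator, (apparent₁)/(apparent₂) = sec²φ₁ / sec²φ₂ when true areas are equal.
cos²φ₂ / cos²φ₁ = 10.5  ⇒  cos φ₁ = cos 7.1° / √10.5 = 0.9923/3.240 = 0.3062.
φ₁ = arccos(0.3062) ≈ 72.2°.

72.2°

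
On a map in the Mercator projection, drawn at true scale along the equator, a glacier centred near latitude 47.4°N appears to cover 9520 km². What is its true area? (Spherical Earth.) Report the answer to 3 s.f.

4360 km²

The Mercator projection is conformal; its linear scale factor is the same in every direction and equals sec φ = 1/cos φ.
Areal scale = k² = sec²φ = 1/cos²(47.4°) = 1/0.6769² = 2.183.
True area = apparent / (areal scale) = 9520 / 2.183 ≈ 4360 km².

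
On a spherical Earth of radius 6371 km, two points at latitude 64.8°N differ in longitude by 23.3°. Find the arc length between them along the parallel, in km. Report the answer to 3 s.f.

Arc length along a parallel = R cos φ · Δλ (with Δλ in radians).
= 6371 × cos 64.8° × (23.3° × π/180) = 6371 × 0.4258 × 0.4067 ≈ 1100 km.

1100 km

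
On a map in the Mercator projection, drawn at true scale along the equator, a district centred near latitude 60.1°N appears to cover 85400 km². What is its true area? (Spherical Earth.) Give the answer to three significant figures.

21200 km²

The Mercator projection is conformal; its linear scale factor is the same in every direction and equals sec φ = 1/cos φ.
Areal scale = k² = sec²φ = 1/cos²(60.1°) = 1/0.4985² = 4.024.
True area = apparent / (areal scale) = 85400 / 4.024 ≈ 21200 km².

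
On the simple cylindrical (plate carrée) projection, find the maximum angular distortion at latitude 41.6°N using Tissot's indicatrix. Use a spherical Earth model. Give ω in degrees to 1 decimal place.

In the plate carrée (x = Rλ, y = Rφ), meridians are true-scale (h = 1) and parallels are stretched by k = sec φ.
At 41.6°: h = 1.000, k = 1.337; principal scales a = 1.337, b = 1.000.
sin(ω/2) = (a − b)/(a + b) = 0.3373/2.337 = 0.1443, so ω = 2 arcsin(0.1443) ≈ 16.6°.

16.6°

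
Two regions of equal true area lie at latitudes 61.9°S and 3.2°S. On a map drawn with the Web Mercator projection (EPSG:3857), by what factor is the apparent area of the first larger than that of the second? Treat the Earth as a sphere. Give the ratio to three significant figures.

4.49

Mercator areal scale is sec²φ.
At 61.9°: sec²(61.9°) = 1/0.4710² = 4.508.
At 3.2°: sec²(3.2°) = 1/0.9984² = 1.003.
Ratio = 4.508/1.003 = cos²(3.2°)/cos²(61.9°) ≈ 4.49.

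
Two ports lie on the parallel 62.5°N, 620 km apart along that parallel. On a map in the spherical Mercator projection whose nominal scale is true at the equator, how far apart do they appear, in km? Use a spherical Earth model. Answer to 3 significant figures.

For Mercator, h = k = sec φ (a conformal cylindrical projection has a single point scale, 1/cos φ).
Along the parallel, k = sec 62.5° = 1/0.4617 = 2.166.
Map distance = 620 × 2.166 ≈ 1340 km.

1340 km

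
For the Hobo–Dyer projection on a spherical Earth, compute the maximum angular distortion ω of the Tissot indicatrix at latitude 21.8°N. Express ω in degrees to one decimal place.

The Hobo–Dyer projection is cylindrical equal-area with φ₀ = 37.5°. A cylindrical equal-area projection with standard parallel φ₀ has meridian scale h = cos φ / cos φ₀ and parallel scale k = cos φ₀ / cos φ (so areas are preserved, h·k = 1).
At 21.8°: h = 1.170, k = 0.8545; principal scales a = 1.170, b = 0.8545.
sin(ω/2) = (a − b)/(a + b) = 0.3159/2.025 = 0.1560, so ω = 2 arcsin(0.1560) ≈ 17.9°.

17.9°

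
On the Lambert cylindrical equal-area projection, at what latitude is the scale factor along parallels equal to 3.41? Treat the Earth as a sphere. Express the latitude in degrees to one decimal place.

72.9°

The Lambert cylindrical equal-area projection is the cylindrical equal-area projection with its standard parallel at the equator (φ₀ = 0). A cylindrical equal-area projection with standard parallel φ₀ has meridian scale h = cos φ / cos φ₀ and parallel scale k = cos φ₀ / cos φ (so areas are preserved, h·k = 1).
k = cos φ₀ / cos φ = 3.41  ⇒  cos φ = cos 0° / 3.41 = 0.2933.
φ = arccos(0.2933) ≈ 72.9°.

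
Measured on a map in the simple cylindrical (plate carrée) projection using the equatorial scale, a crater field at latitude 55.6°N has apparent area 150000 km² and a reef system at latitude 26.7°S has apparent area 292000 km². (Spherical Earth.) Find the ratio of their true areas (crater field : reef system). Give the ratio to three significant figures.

Plate carrée has h = 1 and k = sec φ, giving areal scale sec φ; true area = (apparent area) · cos φ.
True area of crater field: 150000 × cos(55.6°) = 150000 × 0.5650 = 84750 km².
True area of reef system: 292000 × cos(26.7°) = 292000 × 0.8934 = 260900 km².
Ratio = 84750 / 260900 ≈ 0.325.

0.325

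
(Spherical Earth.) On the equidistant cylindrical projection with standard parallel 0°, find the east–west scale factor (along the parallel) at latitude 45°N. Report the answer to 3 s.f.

Plate carrée maps x = Rλ, y = Rφ. The meridian scale is h = 1 and the parallel scale is k = 1/cos φ = sec φ.
k = 1/cos 45° = 1/0.7071 = 1.414.

1.41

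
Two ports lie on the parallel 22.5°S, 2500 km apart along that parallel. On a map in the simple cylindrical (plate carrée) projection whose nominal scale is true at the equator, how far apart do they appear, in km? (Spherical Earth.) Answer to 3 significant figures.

For the equirectangular projection with φ₀ = 0 (plate carrée), h = 1 along meridians and k = sec φ along parallels.
Along the parallel, k = sec 22.5° = 1/0.9239 = 1.082.
Map distance = 2500 × 1.082 ≈ 2710 km.

2710 km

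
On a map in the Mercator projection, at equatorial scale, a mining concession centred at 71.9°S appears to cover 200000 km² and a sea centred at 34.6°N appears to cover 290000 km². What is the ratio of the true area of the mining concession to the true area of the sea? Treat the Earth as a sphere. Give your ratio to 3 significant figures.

0.0982

On Mercator the areal scale is sec²φ, so true area = apparent × cos²φ.
True area of mining concession: 200000 × cos²(71.9°) = 200000 × 0.09652 = 19300 km².
True area of sea: 290000 × cos²(34.6°) = 290000 × 0.6776 = 196500 km².
Ratio = 19300 / 196500 ≈ 0.0982.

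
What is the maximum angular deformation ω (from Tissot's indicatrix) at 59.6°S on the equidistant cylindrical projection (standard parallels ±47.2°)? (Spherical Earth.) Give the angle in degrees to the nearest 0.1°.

16.8°

The equidistant cylindrical projection with φ₀ = 47.2° has h = 1 (meridians true) and k = cos φ₀ / cos φ along parallels.
At 59.6°: h = 1.000, k = 1.343; principal scales a = 1.343, b = 1.000.
sin(ω/2) = (a − b)/(a + b) = 0.3427/2.343 = 0.1463, so ω = 2 arcsin(0.1463) ≈ 16.8°.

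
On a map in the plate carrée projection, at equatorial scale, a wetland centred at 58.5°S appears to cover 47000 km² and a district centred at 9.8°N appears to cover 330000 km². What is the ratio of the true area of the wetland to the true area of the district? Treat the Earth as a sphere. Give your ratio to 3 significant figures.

On the plate carrée, areal scale = h·k = 1 × sec φ, so true area = apparent × cos φ.
True area of wetland: 47000 × cos(58.5°) = 47000 × 0.5225 = 24560 km².
True area of district: 330000 × cos(9.8°) = 330000 × 0.9854 = 325200 km².
Ratio = 24560 / 325200 ≈ 0.0755.

0.0755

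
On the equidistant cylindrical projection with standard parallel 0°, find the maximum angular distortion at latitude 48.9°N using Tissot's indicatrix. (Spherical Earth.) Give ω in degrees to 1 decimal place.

Plate carrée maps x = Rλ, y = Rφ. The meridian scale is h = 1 and the parallel scale is k = 1/cos φ = sec φ.
At 48.9°: h = 1.000, k = 1.521; principal scales a = 1.521, b = 1.000.
sin(ω/2) = (a − b)/(a + b) = 0.5212/2.521 = 0.2067, so ω = 2 arcsin(0.2067) ≈ 23.9°.

23.9°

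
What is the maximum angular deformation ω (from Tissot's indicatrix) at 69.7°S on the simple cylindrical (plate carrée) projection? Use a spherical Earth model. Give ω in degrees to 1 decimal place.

In the plate carrée (x = Rλ, y = Rφ), meridians are true-scale (h = 1) and parallels are stretched by k = sec φ.
At 69.7°: h = 1.000, k = 2.882; principal scales a = 2.882, b = 1.000.
sin(ω/2) = (a − b)/(a + b) = 1.882/3.882 = 0.4849, so ω = 2 arcsin(0.4849) ≈ 58.0°.

58.0°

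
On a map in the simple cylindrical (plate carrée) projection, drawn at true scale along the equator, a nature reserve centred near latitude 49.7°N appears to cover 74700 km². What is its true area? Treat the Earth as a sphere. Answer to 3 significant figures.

48300 km²

In the plate carrée (x = Rλ, y = Rφ), meridians are true-scale (h = 1) and parallels are stretched by k = sec φ.
Areal scale = h·k = 1 × sec φ; at 49.7°, h = 1.000, k = 1.546, so h·k = 1.546.
True area = apparent / (areal scale) = 74700 / 1.546 ≈ 48300 km².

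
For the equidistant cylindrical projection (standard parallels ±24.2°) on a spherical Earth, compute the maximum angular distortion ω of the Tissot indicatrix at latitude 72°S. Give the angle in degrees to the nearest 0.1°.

59.2°

With standard parallel φ₀ = 24.2°, the equirectangular projection gives x = Rλ cos φ₀, y = Rφ, so h = 1 and k = cos 24.2° / cos φ.
At 72°: h = 1.000, k = 2.952; principal scales a = 2.952, b = 1.000.
sin(ω/2) = (a − b)/(a + b) = 1.952/3.952 = 0.4939, so ω = 2 arcsin(0.4939) ≈ 59.2°.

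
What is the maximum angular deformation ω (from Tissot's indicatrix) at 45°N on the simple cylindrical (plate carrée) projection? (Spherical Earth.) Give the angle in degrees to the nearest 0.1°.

In the plate carrée (x = Rλ, y = Rφ), meridians are true-scale (h = 1) and parallels are stretched by k = sec φ.
At 45°: h = 1.000, k = 1.414; principal scales a = 1.414, b = 1.000.
sin(ω/2) = (a − b)/(a + b) = 0.4142/2.414 = 0.1716, so ω = 2 arcsin(0.1716) ≈ 19.8°.

19.8°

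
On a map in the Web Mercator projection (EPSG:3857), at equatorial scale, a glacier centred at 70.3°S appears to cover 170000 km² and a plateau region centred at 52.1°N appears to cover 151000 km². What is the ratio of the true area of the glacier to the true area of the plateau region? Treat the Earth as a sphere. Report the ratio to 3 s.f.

Since Mercator area scale is 1/cos²φ, the true area equals the apparent area multiplied by cos²φ.
True area of glacier: 170000 × cos²(70.3°) = 170000 × 0.1136 = 19320 km².
True area of plateau region: 151000 × cos²(52.1°) = 151000 × 0.3773 = 56980 km².
Ratio = 19320 / 56980 ≈ 0.339.

0.339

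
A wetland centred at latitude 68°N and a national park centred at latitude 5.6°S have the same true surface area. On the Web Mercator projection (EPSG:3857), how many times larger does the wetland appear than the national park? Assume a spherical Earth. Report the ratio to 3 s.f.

7.06

Mercator is conformal with k = sec φ, so areal scale = k² = sec²φ.
At 68°: sec²(68°) = 1/0.3746² = 7.126.
At 5.6°: sec²(5.6°) = 1/0.9952² = 1.010.
Ratio = 7.126/1.010 = cos²(5.6°)/cos²(68°) ≈ 7.06.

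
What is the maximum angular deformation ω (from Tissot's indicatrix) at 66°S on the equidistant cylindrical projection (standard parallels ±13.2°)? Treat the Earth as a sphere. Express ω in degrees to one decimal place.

48.5°

The equidistant cylindrical projection with φ₀ = 13.2° has h = 1 (meridians true) and k = cos φ₀ / cos φ along parallels.
At 66°: h = 1.000, k = 2.394; principal scales a = 2.394, b = 1.000.
sin(ω/2) = (a − b)/(a + b) = 1.394/3.394 = 0.4107, so ω = 2 arcsin(0.4107) ≈ 48.5°.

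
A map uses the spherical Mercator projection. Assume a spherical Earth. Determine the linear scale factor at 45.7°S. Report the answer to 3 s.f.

The Mercator projection is conformal; its linear scale factor is the same in every direction and equals sec φ = 1/cos φ.
k = 1/cos 45.7° = 1/0.6984 = 1.432.

1.43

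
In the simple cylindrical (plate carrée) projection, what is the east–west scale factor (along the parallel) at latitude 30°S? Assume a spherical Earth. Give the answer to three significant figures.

For the equirectangular projection with φ₀ = 0 (plate carrée), h = 1 along meridians and k = sec φ along parallels.
k = 1/cos 30° = 1/0.8660 = 1.155.

1.15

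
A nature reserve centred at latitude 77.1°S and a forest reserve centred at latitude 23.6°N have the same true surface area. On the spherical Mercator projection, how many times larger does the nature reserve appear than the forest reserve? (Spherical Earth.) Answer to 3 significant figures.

16.8

Mercator is conformal with k = sec φ, so areal scale = k² = sec²φ.
At 77.1°: sec²(77.1°) = 1/0.2233² = 20.06.
At 23.6°: sec²(23.6°) = 1/0.9164² = 1.191.
Ratio = 20.06/1.191 = cos²(23.6°)/cos²(77.1°) ≈ 16.8.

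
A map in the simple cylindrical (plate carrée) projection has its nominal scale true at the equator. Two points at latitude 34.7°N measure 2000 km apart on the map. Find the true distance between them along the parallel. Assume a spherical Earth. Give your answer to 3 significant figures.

Plate carrée maps x = Rλ, y = Rφ. The meridian scale is h = 1 and the parallel scale is k = 1/cos φ = sec φ.
Along the parallel at 34.7°, map distances are exaggerated by k = sec 34.7° = 1.216.
True distance = 2000 / 1.216 = 2000 × cos 34.7° ≈ 1640 km.

1640 km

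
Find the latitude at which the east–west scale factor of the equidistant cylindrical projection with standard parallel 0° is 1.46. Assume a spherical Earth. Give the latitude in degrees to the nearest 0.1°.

46.8°

Plate carrée: h = 1, k = sec φ along parallels.
sec φ = 1.46  ⇒  cos φ = 0.6849  ⇒  φ ≈ 46.8°.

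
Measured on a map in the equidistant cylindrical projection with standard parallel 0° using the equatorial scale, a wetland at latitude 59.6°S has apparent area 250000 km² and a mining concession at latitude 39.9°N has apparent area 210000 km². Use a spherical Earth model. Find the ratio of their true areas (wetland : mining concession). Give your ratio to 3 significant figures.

0.785

On the plate carrée, areal scale = h·k = 1 × sec φ, so true area = apparent × cos φ.
True area of wetland: 250000 × cos(59.6°) = 250000 × 0.5060 = 126500 km².
True area of mining concession: 210000 × cos(39.9°) = 210000 × 0.7672 = 161100 km².
Ratio = 126500 / 161100 ≈ 0.785.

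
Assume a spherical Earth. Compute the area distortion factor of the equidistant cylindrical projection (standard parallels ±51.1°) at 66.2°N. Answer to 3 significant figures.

1.56

The equidistant cylindrical projection with φ₀ = 51.1° has h = 1 (meridians true) and k = cos φ₀ / cos φ along parallels.
Areal scale = h·k = 1 × cos φ₀ / cos φ; at 66.2°, h = 1.000, k = 1.556, so h·k = 1.556.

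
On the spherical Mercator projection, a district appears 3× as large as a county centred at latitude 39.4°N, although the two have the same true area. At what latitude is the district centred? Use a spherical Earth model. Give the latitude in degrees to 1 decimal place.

Mercator areal scale is sec²φ, so apparent-area ratio = sec²φ₁ / sec²φ₂ = cos²φ₂ / cos²φ₁.
cos²φ₂ / cos²φ₁ = 3  ⇒  cos φ₁ = cos 39.4° / √3 = 0.7727/1.732 = 0.4461.
φ₁ = arccos(0.4461) ≈ 63.5°.

63.5°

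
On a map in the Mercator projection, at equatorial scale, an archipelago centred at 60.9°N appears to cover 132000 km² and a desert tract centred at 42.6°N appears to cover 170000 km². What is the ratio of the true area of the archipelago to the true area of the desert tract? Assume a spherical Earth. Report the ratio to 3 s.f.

0.339

On Mercator the areal scale is sec²φ, so true area = apparent × cos²φ.
True area of archipelago: 132000 × cos²(60.9°) = 132000 × 0.2365 = 31220 km².
True area of desert tract: 170000 × cos²(42.6°) = 170000 × 0.5418 = 92110 km².
Ratio = 31220 / 92110 ≈ 0.339.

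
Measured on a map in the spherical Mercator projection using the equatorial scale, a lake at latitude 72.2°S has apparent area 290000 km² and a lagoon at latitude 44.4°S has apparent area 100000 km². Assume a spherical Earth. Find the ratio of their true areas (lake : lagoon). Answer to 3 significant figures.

0.531

Since Mercator area scale is 1/cos²φ, the true area equals the apparent area multiplied by cos²φ.
True area of lake: 290000 × cos²(72.2°) = 290000 × 0.09345 = 27100 km².
True area of lagoon: 100000 × cos²(44.4°) = 100000 × 0.5105 = 51050 km².
Ratio = 27100 / 51050 ≈ 0.531.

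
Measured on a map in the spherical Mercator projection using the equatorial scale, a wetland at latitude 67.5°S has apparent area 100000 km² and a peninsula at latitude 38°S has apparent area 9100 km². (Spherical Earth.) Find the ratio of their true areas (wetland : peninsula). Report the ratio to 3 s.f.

2.59

Mercator's areal exaggeration is sec²φ; hence true area = (apparent area) · cos²φ.
True area of wetland: 100000 × cos²(67.5°) = 100000 × 0.1464 = 14640 km².
True area of peninsula: 9100 × cos²(38°) = 9100 × 0.6210 = 5651 km².
Ratio = 14640 / 5651 ≈ 2.59.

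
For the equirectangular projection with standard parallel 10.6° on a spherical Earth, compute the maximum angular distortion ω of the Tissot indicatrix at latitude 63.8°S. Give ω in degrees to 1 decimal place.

The equidistant cylindrical projection with φ₀ = 10.6° has h = 1 (meridians true) and k = cos φ₀ / cos φ along parallels.
At 63.8°: h = 1.000, k = 2.226; principal scales a = 2.226, b = 1.000.
sin(ω/2) = (a − b)/(a + b) = 1.226/3.226 = 0.3801, so ω = 2 arcsin(0.3801) ≈ 44.7°.

44.7°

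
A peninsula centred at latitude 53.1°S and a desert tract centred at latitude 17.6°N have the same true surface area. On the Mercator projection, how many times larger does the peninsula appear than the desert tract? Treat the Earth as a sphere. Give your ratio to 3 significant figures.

Mercator is conformal with k = sec φ, so areal scale = k² = sec²φ.
At 53.1°: sec²(53.1°) = 1/0.6004² = 2.774.
At 17.6°: sec²(17.6°) = 1/0.9532² = 1.101.
Ratio = 2.774/1.101 = cos²(17.6°)/cos²(53.1°) ≈ 2.52.

2.52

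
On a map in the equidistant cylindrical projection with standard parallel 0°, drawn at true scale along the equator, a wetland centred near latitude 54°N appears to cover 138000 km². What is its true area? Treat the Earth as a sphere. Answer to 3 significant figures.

81100 km²

For the equirectangular projection with φ₀ = 0 (plate carrée), h = 1 along meridians and k = sec φ along parallels.
Areal scale = h·k = 1 × sec φ; at 54°, h = 1.000, k = 1.701, so h·k = 1.701.
True area = apparent / (areal scale) = 138000 / 1.701 ≈ 81100 km².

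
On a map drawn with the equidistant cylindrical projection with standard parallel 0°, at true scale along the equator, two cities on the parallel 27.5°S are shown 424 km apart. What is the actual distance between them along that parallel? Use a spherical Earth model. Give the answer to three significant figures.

In the plate carrée (x = Rλ, y = Rφ), meridians are true-scale (h = 1) and parallels are stretched by k = sec φ.
Along the parallel at 27.5°, map distances are exaggerated by k = sec 27.5° = 1.127.
True distance = 424 / 1.127 = 424 × cos 27.5° ≈ 376 km.

376 km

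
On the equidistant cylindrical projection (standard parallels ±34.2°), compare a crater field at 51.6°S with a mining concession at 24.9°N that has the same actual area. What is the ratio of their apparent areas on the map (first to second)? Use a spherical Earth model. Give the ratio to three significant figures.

In the equirectangular projection with standard parallel φ₀ = 34.2° (x = Rλ cos φ₀, y = Rφ), meridians are true-scale (h = 1) and the parallel scale is k = cos φ₀ / cos φ.
Areal scale at 51.6°: h·k = 1.000 × 1.332 = 1.332.
Areal scale at 24.9°: h·k = 1.000 × 0.9118 = 0.9118.
Ratio = 1.332/0.9118 ≈ 1.46.

1.46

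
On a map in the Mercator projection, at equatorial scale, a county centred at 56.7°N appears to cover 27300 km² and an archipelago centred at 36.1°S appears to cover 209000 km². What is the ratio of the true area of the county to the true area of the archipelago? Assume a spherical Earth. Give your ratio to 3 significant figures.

0.0603

On Mercator the areal scale is sec²φ, so true area = apparent × cos²φ.
True area of county: 27300 × cos²(56.7°) = 27300 × 0.3014 = 8229 km².
True area of archipelago: 209000 × cos²(36.1°) = 209000 × 0.6528 = 136400 km².
Ratio = 8229 / 136400 ≈ 0.0603.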